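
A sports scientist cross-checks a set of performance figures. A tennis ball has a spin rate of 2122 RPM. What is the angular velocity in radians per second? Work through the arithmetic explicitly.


Convert RPM to rad/s: multiply by 2*pi and divide by 60
omega = 2122 * 2 * pi / 60
= 222.215 rad/s

222.215 rad/s


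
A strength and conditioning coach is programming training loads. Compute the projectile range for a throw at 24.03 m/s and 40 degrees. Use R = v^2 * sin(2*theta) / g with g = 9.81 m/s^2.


Two times the angle = 80 degrees
sin(80) = 0.984808
R = 577.4409 * 0.984808 / 9.81 = 57.968 m

57.968 m


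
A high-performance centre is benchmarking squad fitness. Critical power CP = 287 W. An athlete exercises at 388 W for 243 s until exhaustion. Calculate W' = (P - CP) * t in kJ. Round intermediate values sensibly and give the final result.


P - CP = 388 - 287 = 101 W
W' = 101 * 243 = 24543 J
= 24543 / 1000 = 24.543 kJ

24.543 kJ


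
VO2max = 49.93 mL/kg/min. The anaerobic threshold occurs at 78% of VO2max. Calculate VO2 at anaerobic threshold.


AT fraction = 78 / 100 = 0.78
AT VO2 = 49.93 * 0.78
= 38.95 mL/kg/min

38.95 mL/kg/min


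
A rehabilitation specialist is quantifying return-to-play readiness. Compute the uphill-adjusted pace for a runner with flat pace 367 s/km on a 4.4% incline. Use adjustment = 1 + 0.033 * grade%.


Adjustment factor = 1 + 0.033 * 4.4 = 1.1452
Grade-adjusted pace = 367 * 1.1452 = 420.29 s/km

420.29 s/km


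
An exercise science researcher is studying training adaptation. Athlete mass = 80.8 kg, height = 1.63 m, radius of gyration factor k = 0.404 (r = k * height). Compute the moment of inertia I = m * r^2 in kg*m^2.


r = k * height = 0.404 * 1.63 = 0.65852 m
r^2 = 0.65852^2 = 0.433649
I = 80.8 * 0.433649 = 35.039 kg*m^2

35.039 kg*m^2


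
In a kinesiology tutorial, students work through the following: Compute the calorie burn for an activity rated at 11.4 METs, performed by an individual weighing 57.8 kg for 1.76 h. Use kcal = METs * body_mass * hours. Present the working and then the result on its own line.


Product of METs and mass = 11.4 * 57.8 = 658.92
Total kcal = 658.92 * 1.76 = 1159.7 kcal

1159.7 kcal


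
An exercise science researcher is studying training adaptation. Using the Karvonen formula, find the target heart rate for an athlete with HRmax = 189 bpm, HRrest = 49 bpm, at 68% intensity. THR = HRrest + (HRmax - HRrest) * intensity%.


HRR = 189 - 49 = 140
THR = 49 + 140 * 0.68
= 49 + 95.2
= 144.2 bpm

144.2 bpm


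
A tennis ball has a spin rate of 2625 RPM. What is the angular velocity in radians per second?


Convert RPM to rad/s: multiply by 2*pi and divide by 60
omega = 2625 * 2 * pi / 60
= 274.889 rad/s

274.889 rad/s


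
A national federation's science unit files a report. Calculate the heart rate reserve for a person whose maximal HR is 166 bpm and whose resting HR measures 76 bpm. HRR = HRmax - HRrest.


HRmax = 166 bpm
HRrest = 76 bpm
HRR = 166 - 76 = 90 bpm

90 bpm


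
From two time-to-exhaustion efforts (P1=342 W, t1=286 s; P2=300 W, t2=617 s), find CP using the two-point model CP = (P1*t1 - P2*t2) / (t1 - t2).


Work in trial 1 = 97812 J
Work in trial 2 = 185100 J
Delta work = -87288 J
Delta time = -331 s
CP = -87288 / -331 = 263.71 W

263.71 W


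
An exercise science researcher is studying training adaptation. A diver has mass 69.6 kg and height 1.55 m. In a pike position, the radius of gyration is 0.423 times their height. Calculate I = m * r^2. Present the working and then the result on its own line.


r = 0.423 * 1.55 = 0.65565 m
I = m * r^2 = 69.6 * 0.429877 = 29.919 kg*m^2

29.919 kg*m^2


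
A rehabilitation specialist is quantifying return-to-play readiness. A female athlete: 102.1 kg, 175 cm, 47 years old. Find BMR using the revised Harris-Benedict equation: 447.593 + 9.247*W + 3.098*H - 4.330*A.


Intercept = 447.593
Weight contribution = 9.247 * 102.1 = 944.1187
Height contribution = 3.098 * 175 = 542.15
Age contribution = 4.33 * 47 = 203.51
BMR = 447.593 + 944.1187 + 542.15 - 203.51
= 1730.35 kcal/day

1730.35 kcal/day


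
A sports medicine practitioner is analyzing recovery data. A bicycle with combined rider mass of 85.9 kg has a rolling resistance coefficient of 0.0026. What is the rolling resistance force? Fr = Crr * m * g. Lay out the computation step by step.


Fr = 0.0026 * 85.9 * 9.81
= 0.22334 * 9.81
= 2.191 N

2.191 N


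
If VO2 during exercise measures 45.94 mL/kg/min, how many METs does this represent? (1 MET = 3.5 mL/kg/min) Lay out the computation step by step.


METs = VO2 / 3.5 = 45.94 / 3.5 = 13.13

13.13 METs


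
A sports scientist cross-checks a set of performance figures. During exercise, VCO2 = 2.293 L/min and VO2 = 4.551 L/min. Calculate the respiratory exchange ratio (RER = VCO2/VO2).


RER = VCO2 / VO2
= 2.293 / 4.551
= 0.5038

0.5038


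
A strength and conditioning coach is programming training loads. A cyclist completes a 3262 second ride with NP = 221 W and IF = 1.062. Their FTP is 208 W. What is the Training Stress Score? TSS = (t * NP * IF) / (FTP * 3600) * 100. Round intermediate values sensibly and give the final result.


t * NP * IF = 3262 * 221 * 1.062 = 765597.924
FTP * 3600 = 748800
TSS = (765597.924 / 748800) * 100 = 102.24

102.24 TSS


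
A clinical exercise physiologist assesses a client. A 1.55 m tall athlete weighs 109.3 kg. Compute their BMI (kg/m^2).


height^2 = 2.4025 m^2
BMI = 109.3 / 2.4025 = 45.49 kg/m^2

45.49 kg/m^2


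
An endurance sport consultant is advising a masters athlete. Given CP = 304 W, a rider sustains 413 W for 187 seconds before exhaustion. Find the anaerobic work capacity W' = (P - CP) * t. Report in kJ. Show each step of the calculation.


Excess power = 413 - 304 = 109 W
Work above CP = 109 * 187 = 20383 J
W' = 20.383 kJ

20.383 kJ


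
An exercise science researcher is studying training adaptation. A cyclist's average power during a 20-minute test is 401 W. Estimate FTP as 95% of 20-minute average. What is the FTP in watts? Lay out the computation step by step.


FTP = 20-min power * 0.95
= 401 * 0.95
= 380.95 W

380.95 W


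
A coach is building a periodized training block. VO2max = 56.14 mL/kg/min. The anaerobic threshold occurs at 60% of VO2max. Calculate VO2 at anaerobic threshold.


AT fraction = 60 / 100 = 0.6
AT VO2 = 56.14 * 0.6
= 33.68 mL/kg/min

33.68 mL/kg/min


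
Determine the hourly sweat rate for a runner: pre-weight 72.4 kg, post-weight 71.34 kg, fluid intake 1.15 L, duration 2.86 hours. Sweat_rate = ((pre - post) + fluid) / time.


Mass lost = 72.4 - 71.34 = 1.06 kg
Add fluid consumed: 1.06 + 1.15 = 2.21 L total sweat
Sweat rate = 2.21 / 2.86 = 0.773 L/h

0.773 L/h


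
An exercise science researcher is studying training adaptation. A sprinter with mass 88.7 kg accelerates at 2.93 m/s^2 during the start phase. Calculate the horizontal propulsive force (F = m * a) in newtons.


F = m * a
= 88.7 * 2.93
= 259.89 N

259.89 N


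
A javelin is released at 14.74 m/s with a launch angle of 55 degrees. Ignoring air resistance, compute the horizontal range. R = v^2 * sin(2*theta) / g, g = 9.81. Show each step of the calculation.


Launch speed squared = 217.2676
sin(2 * 55 deg) = 0.939693
Range = 217.2676 * 0.939693 / 9.81
= 20.812 m

20.812 m


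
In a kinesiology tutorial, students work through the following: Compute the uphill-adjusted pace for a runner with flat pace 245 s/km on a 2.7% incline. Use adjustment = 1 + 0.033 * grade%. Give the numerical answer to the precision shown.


Adjustment factor = 1 + 0.033 * 2.7 = 1.0891
Grade-adjusted pace = 245 * 1.0891 = 266.83 s/km

266.83 s/km


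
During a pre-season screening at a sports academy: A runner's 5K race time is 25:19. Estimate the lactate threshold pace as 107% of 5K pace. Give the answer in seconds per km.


Total race time = 25*60 + 19 = 1519 seconds
5K pace = 1519 / 5 = 303.8 sec/km
LT pace = 303.8 * 1.07 = 325.07 sec/km

325.07 s/km


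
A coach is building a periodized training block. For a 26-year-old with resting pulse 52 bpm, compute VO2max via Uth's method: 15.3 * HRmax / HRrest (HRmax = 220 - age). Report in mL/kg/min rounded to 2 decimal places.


Step 1: HRmax = 220 - 26 = 194 bpm
Step 2: Ratio = 194 / 52 = 3.7308
Step 3: VO2max = 15.3 * 3.7308 = 57.08 mL/kg/min

57.08 mL/kg/min


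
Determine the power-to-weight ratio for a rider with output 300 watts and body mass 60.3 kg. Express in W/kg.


P/W = 300 / 60.3 = 4.975 W/kg

4.975 W/kg


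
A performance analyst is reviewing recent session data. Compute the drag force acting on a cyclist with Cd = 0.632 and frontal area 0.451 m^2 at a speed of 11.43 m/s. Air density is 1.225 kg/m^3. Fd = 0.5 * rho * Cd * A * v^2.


Step 1: v^2 = 130.6449
Step 2: Fd = 0.5 * 1.225 * 0.632 * 0.451 * 130.6449
= 22.808 N

22.808 N


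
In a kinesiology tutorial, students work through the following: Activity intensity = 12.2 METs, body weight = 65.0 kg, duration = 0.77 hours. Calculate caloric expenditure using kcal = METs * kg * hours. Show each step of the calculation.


kcal = 12.2 * 65.0 * 0.77
= 793.0 * 0.77
= 610.61 kcal

610.61 kcal


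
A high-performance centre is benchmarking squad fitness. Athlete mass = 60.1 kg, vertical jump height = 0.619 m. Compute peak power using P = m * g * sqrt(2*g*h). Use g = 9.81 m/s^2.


sqrt(2 * 9.81 * 0.619) = sqrt(12.14478) = 3.484936 m/s
P = 60.1 * 9.81 * 3.484936
= 2054.65 W

2054.65 W


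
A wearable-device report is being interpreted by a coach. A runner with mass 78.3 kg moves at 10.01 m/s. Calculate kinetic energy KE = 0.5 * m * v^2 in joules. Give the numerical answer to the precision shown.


v^2 = 10.01^2 = 100.2001
KE = 0.5 * 78.3 * 100.2001
= 3922.83 J

3922.83 J


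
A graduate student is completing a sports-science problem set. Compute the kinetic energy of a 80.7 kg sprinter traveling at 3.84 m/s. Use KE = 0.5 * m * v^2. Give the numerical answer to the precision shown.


Velocity squared = 14.7456
KE = 0.5 * 80.7 * 14.7456 = 594.98 J

594.98 J


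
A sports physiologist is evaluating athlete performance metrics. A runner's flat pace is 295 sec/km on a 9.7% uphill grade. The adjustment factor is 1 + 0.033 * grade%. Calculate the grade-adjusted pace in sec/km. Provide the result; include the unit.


Factor = 1 + 0.033 * 9.7 = 1.3201
Adjusted pace = 295 * 1.3201
= 389.43 sec/km

389.43 s/km


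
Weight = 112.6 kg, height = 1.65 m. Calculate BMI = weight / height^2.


height^2 = 1.65^2 = 2.7225
BMI = 112.6 / 2.7225 = 41.36 kg/m^2

41.36 kg/m^2


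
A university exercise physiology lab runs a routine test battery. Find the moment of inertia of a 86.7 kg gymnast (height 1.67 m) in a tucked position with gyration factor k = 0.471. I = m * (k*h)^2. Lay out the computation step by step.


Radius of gyration = 0.471 * 1.67 = 0.78657 m
I = 86.7 * 0.78657^2
= 86.7 * 0.618692
= 53.641 kg*m^2

53.641 kg*m^2


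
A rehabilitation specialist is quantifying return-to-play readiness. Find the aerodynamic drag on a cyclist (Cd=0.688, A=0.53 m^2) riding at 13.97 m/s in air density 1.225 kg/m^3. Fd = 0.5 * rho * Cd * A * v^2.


Fd = 0.5 * 1.225 * 0.688 * 0.53 * 13.97^2
= 0.5 * 1.225 * 0.688 * 0.53 * 195.1609
= 43.588 N

43.588 N


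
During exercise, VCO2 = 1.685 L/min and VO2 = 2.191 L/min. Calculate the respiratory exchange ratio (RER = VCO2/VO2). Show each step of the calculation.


RER = VCO2 / VO2
= 1.685 / 2.191
= 0.7691

0.7691


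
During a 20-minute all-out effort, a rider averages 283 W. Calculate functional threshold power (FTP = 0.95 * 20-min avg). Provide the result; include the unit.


FTP = 0.95 * 283
= 268.85 W

268.85 W


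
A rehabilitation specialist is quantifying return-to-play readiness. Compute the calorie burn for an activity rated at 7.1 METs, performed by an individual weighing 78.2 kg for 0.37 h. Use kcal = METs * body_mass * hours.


Product of METs and mass = 7.1 * 78.2 = 555.22
Total kcal = 555.22 * 0.37 = 205.43 kcal

205.43 kcal


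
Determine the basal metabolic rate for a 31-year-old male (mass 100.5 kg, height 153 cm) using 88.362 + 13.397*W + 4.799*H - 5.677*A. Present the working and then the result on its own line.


BMR = 88.362 + 13.397*100.5 + 4.799*153 - 5.677*31
= 1993.02 kcal/day

1993.02 kcal/day


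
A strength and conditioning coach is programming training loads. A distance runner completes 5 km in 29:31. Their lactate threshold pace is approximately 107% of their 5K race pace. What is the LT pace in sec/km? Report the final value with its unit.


Convert to seconds: 29 min 31 s = 1771 s
Pace per km = 1771 / 5 = 354.2 s/km
LT pace = 354.2 * 1.07 = 378.99 s/km

378.99 s/km


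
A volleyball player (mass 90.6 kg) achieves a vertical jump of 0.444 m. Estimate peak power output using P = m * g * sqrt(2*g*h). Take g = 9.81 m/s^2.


2 * g * h = 2 * 9.81 * 0.444 = 8.71128
sqrt(8.71128) = 2.951488 m/s
P = 90.6 * 9.81 * 2.951488 = 2623.24 W

2623.24 W


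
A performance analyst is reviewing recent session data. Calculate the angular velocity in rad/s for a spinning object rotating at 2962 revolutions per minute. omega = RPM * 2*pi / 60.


omega = RPM * 2*pi / 60
= 2962 * 6.28318531 / 60
= 310.18 rad/s

310.18 rad/s


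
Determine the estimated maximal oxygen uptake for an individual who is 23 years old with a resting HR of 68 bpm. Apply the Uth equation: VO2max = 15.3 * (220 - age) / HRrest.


HRmax = 220 - 23 = 197
VO2max = 15.3 * (197 / 68)
= 15.3 * 2.8971
= 44.33 mL/kg/min

44.33 mL/kg/min


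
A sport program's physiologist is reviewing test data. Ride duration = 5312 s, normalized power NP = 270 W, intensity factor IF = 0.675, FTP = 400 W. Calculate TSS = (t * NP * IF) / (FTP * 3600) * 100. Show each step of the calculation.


Numerator = 5312 * 270 * 0.675 = 968112.0
Denominator = 400 * 3600 = 1440000
TSS = 968112.0 / 1440000 * 100
= 67.23

67.23 TSS


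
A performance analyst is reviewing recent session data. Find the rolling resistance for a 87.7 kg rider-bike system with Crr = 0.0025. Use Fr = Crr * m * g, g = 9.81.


m * g = 87.7 * 9.81 = 860.337 N
Fr = 0.0025 * 860.337 = 2.151 N

2.151 N


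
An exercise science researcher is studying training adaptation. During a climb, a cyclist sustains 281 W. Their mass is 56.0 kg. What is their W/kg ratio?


Power-to-weight = 281 W / 56.0 kg
= 5.018 W/kg

5.018 W/kg


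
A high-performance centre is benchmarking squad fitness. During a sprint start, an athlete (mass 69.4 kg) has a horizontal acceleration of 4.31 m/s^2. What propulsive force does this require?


Propulsive force = mass * acceleration
= 69.4 kg * 4.31 m/s^2
= 299.11 N

299.11 N


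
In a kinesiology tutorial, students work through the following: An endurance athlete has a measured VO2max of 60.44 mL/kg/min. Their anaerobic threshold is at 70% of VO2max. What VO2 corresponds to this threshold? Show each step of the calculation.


Anaerobic threshold VO2 = VO2max * 70%
= 60.44 * 0.7
= 42.31 mL/kg/min

42.31 mL/kg/min


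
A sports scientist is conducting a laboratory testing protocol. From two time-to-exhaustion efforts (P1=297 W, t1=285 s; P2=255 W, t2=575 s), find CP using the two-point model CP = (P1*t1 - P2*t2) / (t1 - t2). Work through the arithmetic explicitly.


Work in trial 1 = 84645 J
Work in trial 2 = 146625 J
Delta work = -61980 J
Delta time = -290 s
CP = -61980 / -290 = 213.72 W

213.72 W


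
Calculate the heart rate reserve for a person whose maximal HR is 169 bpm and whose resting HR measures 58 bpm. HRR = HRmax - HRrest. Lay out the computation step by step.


HRmax = 169 bpm
HRrest = 58 bpm
HRR = 169 - 58 = 111 bpm

111 bpm


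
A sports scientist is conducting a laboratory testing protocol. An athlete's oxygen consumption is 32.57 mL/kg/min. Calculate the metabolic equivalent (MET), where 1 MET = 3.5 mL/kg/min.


MET = VO2 / 3.5
= 32.57 / 3.5
= 9.31 METs

9.31 METs


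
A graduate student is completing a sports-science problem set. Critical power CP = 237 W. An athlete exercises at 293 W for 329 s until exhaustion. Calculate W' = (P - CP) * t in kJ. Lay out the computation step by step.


P - CP = 293 - 237 = 56 W
W' = 56 * 329 = 18424 J
= 18424 / 1000 = 18.424 kJ

18.424 kJ


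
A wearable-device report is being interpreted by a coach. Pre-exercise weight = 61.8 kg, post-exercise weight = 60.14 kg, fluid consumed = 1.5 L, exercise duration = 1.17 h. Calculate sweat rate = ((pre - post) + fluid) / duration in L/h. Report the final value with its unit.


Weight loss = 61.8 - 60.14 = 1.66 kg (approx L)
Total sweat = 1.66 + 1.5 = 3.16 L
Sweat rate = 3.16 / 1.17 = 2.701 L/h

2.701 L/h


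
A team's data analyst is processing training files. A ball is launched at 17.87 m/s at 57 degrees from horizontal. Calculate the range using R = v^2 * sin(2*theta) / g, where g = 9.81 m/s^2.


sin(2 * 57) = sin(114) = 0.913545
v^2 = 17.87^2 = 319.3369
R = 319.3369 * 0.913545 / 9.81
= 29.738 m

29.738 m


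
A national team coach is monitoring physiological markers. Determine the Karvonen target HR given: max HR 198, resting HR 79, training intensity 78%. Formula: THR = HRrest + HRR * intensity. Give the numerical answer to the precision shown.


HRR = HRmax - HRrest = 198 - 79 = 119
THR = 79 + 119 * 0.78
= 171.82 bpm

171.82 bpm


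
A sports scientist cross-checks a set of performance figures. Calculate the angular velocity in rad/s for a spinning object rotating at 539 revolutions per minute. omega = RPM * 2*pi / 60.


omega = RPM * 2*pi / 60
= 539 * 6.28318531 / 60
= 56.444 rad/s

56.444 rad/s


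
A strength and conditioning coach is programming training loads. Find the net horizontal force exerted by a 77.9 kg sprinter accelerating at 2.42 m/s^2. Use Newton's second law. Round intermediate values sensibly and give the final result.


Newton's second law: F = m * a
F = 77.9 * 2.42 = 188.52 N

188.52 N


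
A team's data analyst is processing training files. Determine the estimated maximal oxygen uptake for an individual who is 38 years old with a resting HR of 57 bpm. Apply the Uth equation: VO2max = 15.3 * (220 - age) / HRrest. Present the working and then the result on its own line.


HRmax = 220 - 38 = 182
VO2max = 15.3 * (182 / 57)
= 15.3 * 3.193
= 48.85 mL/kg/min

48.85 mL/kg/min


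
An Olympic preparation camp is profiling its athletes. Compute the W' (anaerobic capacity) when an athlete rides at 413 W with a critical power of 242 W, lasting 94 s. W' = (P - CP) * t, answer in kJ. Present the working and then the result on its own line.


Above-CP power = 171 W
Duration = 94 s
W' = 171 * 94 = 16074 J
Convert: 16074 / 1000 = 16.074 kJ

16.074 kJ


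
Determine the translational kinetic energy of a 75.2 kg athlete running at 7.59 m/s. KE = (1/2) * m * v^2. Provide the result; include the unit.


KE = 0.5 * m * v^2
= 0.5 * 75.2 * 7.59^2
= 0.5 * 75.2 * 57.6081
= 2166.06 J

2166.06 J


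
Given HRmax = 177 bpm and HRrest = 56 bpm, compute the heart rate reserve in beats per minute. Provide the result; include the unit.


Heart rate reserve = maximum HR minus resting HR
HRR = 177 - 56 = 121 bpm

121 bpm


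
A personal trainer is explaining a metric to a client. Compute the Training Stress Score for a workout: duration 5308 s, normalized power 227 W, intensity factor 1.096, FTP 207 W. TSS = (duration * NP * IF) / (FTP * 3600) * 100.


Product = 5308 * 227 * 1.096 = 1320587.936
Base = 207 * 3600 = 745200
TSS = 1320587.936 / 745200 * 100 = 177.21

177.21 TSS


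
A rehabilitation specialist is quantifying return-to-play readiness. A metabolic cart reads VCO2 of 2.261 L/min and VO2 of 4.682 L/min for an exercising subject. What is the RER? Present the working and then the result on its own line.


RER = VCO2 / VO2 = 2.261 / 4.682 = 0.4829

0.4829


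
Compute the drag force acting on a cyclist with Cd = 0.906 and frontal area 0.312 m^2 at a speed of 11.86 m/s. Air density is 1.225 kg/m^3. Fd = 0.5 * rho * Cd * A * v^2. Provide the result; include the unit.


Step 1: v^2 = 140.6596
Step 2: Fd = 0.5 * 1.225 * 0.906 * 0.312 * 140.6596
= 24.353 N

24.353 N


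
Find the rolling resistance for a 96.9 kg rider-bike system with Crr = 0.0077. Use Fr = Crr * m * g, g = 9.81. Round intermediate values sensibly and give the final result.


m * g = 96.9 * 9.81 = 950.589 N
Fr = 0.0077 * 950.589 = 7.32 N

7.32 N


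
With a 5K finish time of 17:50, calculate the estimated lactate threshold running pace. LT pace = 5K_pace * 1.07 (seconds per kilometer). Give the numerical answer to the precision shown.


Race duration = 1070 s for 5 km
Average pace = 1070 / 5 = 214.0 s/km
LT pace = 214.0 * 1.07
= 228.98 s/km

228.98 s/km


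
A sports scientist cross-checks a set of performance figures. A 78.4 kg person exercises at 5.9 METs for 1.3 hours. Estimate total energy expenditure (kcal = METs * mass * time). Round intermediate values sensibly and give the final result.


Energy = METs * mass(kg) * time(h)
= 5.9 * 78.4 * 1.3
= 601.33 kcal

601.33 kcal


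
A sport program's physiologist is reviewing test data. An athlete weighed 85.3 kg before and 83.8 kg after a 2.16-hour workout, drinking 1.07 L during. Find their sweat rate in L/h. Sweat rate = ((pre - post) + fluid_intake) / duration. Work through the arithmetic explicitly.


Body mass change = 1.5 kg
Total sweat loss = 1.5 + 1.07 = 2.57 L
Rate = 2.57 / 2.16 = 1.19 L/h

1.19 L/h


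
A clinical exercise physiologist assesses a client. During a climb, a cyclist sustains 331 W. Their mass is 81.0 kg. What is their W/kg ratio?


Power-to-weight = 331 W / 81.0 kg
= 4.086 W/kg

4.086 W/kg


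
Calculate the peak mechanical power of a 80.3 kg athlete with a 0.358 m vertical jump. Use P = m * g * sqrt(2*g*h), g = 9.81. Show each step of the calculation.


First, sqrt(2gh) = sqrt(2 * 9.81 * 0.358)
= sqrt(7.02396) = 2.650275 m/s
Power = 80.3 * 9.81 * 2.650275 = 2087.74 W

2087.74 W


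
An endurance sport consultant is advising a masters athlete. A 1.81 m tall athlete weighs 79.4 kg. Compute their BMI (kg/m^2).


height^2 = 3.2761 m^2
BMI = 79.4 / 3.2761 = 24.24 kg/m^2

24.24 kg/m^2


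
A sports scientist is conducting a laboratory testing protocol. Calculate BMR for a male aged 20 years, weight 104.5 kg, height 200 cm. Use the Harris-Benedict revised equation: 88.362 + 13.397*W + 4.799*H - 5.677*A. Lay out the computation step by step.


Substituting values:
W term = 13.397 * 104.5 = 1399.9865
H term = 4.799 * 200 = 959.8
A term = 5.677 * 20 = 113.54
BMR = 2334.61 kcal/day

2334.61 kcal/day


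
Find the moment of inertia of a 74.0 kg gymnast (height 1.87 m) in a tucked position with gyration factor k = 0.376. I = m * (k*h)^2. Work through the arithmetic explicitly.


Radius of gyration = 0.376 * 1.87 = 0.70312 m
I = 74.0 * 0.70312^2
= 74.0 * 0.494378
= 36.584 kg*m^2

36.584 kg*m^2


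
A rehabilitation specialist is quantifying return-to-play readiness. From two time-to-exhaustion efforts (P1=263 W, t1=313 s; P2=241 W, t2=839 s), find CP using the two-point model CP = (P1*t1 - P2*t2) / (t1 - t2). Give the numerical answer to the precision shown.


Work in trial 1 = 82319 J
Work in trial 2 = 202199 J
Delta work = -119880 J
Delta time = -526 s
CP = -119880 / -526 = 227.91 W

227.91 W


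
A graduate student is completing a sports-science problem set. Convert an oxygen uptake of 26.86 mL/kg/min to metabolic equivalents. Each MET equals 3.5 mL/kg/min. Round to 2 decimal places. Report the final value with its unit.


One MET = 3.5 mL/kg/min
Number of METs = 26.86 / 3.5
= 7.67 METs

7.67 METs


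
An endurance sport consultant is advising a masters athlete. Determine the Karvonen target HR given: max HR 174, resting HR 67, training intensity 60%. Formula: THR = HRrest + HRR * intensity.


HRR = HRmax - HRrest = 174 - 67 = 107
THR = 67 + 107 * 0.6
= 131.2 bpm

131.2 bpm


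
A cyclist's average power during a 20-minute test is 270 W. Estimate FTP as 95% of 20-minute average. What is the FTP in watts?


FTP = 20-min power * 0.95
= 270 * 0.95
= 256.5 W

256.5 W


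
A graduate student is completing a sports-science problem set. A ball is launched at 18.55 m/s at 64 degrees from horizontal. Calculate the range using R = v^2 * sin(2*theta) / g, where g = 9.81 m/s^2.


sin(2 * 64) = sin(128) = 0.788011
v^2 = 18.55^2 = 344.1025
R = 344.1025 * 0.788011 / 9.81
= 27.641 m

27.641 m


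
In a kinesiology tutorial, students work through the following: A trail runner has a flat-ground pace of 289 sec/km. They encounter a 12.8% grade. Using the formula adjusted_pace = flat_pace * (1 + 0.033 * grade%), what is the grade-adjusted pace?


Grade factor = 1 + 0.033 * 12.8 = 1.4224
Adjusted = 289 * 1.4224 = 411.07 sec/km

411.07 s/km


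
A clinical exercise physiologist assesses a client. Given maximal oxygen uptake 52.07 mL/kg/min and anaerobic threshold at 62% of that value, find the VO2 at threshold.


Percentage as decimal = 0.62
VO2 at AT = 52.07 * 0.62 = 32.28 mL/kg/min

32.28 mL/kg/min


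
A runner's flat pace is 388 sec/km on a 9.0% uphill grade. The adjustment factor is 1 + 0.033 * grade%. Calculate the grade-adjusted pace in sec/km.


Factor = 1 + 0.033 * 9.0 = 1.297
Adjusted pace = 388 * 1.297
= 503.24 sec/km

503.24 s/km


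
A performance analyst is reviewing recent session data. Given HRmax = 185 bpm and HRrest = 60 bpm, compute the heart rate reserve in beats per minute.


Heart rate reserve = maximum HR minus resting HR
HRR = 185 - 60 = 125 bpm

125 bpm


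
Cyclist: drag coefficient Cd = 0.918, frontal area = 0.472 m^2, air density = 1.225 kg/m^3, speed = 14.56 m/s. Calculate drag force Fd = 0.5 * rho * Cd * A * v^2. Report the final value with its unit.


v^2 = 14.56^2 = 211.9936
Fd = 0.5 * 1.225 * 0.918 * 0.472 * 211.9936
= 56.262 N

56.262 N


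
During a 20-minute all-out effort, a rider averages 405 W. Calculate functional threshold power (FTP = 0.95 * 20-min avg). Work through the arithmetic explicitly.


FTP = 0.95 * 405
= 384.75 W

384.75 W


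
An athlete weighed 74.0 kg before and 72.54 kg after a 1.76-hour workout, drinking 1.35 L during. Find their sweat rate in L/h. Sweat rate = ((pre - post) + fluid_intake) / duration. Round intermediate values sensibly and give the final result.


Body mass change = 1.46 kg
Total sweat loss = 1.46 + 1.35 = 2.81 L
Rate = 2.81 / 1.76 = 1.597 L/h

1.597 L/h


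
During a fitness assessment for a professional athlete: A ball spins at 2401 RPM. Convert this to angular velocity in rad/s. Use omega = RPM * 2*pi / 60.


omega = 2401 * 2 * pi / 60
= 2401 * 6.28318531 / 60
= 15085.928 / 60
= 251.432 rad/s

251.432 rad/s


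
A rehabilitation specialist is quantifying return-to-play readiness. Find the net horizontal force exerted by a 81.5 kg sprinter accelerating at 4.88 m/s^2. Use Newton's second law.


Newton's second law: F = m * a
F = 81.5 * 4.88 = 397.72 N

397.72 N


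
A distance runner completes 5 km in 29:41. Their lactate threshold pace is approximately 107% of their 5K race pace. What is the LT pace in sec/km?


Convert to seconds: 29 min 41 s = 1781 s
Pace per km = 1781 / 5 = 356.2 s/km
LT pace = 356.2 * 1.07 = 381.13 s/km

381.13 s/km


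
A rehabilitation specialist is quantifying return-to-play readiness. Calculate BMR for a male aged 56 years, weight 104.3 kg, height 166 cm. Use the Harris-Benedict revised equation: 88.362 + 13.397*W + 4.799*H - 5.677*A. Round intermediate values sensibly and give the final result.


Substituting values:
W term = 13.397 * 104.3 = 1397.3071
H term = 4.799 * 166 = 796.634
A term = 5.677 * 56 = 317.912
BMR = 1964.39 kcal/day

1964.39 kcal/day


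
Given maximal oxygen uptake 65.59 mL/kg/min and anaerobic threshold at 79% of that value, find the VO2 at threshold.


Percentage as decimal = 0.79
VO2 at AT = 65.59 * 0.79 = 51.82 mL/kg/min

51.82 mL/kg/min


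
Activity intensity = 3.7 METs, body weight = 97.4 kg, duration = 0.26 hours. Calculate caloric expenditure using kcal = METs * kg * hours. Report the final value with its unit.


kcal = 3.7 * 97.4 * 0.26
= 360.38 * 0.26
= 93.7 kcal

93.7 kcal


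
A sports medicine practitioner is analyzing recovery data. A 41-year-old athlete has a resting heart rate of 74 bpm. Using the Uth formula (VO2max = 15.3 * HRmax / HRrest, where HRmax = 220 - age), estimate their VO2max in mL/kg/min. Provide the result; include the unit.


HRmax = 220 - 41 = 179 bpm
Ratio = HRmax / HRrest = 179 / 74 = 2.4189
VO2max = 15.3 * 2.4189 = 37.01 mL/kg/min

37.01 mL/kg/min


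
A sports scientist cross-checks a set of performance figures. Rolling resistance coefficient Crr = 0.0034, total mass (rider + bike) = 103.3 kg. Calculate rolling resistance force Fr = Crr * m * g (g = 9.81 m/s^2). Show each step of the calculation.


Fr = Crr * m * g
= 0.0034 * 103.3 * 9.81
= 3.445 N

3.445 N


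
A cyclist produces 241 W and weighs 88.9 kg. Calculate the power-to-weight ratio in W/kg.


P/W = power / mass
= 241 / 88.9
= 2.711 W/kg

2.711 W/kg


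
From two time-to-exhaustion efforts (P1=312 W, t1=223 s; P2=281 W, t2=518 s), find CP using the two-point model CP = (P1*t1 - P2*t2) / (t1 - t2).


Work in trial 1 = 69576 J
Work in trial 2 = 145558 J
Delta work = -75982 J
Delta time = -295 s
CP = -75982 / -295 = 257.57 W

257.57 W


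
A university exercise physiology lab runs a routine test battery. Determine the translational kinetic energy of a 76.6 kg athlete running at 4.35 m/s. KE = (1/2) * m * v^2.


KE = 0.5 * m * v^2
= 0.5 * 76.6 * 4.35^2
= 0.5 * 76.6 * 18.9225
= 724.73 J

724.73 J


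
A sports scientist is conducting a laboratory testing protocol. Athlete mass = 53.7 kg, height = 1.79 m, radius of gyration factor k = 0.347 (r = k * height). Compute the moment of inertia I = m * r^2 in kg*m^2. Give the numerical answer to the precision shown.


r = k * height = 0.347 * 1.79 = 0.62113 m
r^2 = 0.62113^2 = 0.385802
I = 53.7 * 0.385802 = 20.718 kg*m^2

20.718 kg*m^2


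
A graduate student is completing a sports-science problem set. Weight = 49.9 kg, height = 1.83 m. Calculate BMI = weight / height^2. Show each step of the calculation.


height^2 = 1.83^2 = 3.3489
BMI = 49.9 / 3.3489 = 14.9 kg/m^2

14.9 kg/m^2


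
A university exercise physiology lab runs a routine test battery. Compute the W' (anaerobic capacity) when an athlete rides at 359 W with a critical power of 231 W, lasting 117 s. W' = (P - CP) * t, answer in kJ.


Above-CP power = 128 W
Duration = 117 s
W' = 128 * 117 = 14976 J
Convert: 14976 / 1000 = 14.976 kJ

14.976 kJ


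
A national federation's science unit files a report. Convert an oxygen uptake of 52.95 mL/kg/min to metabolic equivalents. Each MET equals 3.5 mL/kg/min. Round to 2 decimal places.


One MET = 3.5 mL/kg/min
Number of METs = 52.95 / 3.5
= 15.13 METs

15.13 METs


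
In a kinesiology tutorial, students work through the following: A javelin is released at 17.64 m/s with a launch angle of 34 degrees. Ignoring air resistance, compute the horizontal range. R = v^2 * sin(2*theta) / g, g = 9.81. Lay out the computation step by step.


Launch speed squared = 311.1696
sin(2 * 34 deg) = 0.927184
Range = 311.1696 * 0.927184 / 9.81
= 29.41 m

29.41 m


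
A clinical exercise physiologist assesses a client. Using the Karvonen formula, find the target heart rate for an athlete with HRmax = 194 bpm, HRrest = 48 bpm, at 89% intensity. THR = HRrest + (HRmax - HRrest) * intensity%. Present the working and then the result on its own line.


HRR = 194 - 48 = 146
THR = 48 + 146 * 0.89
= 48 + 129.94
= 177.94 bpm

177.94 bpm


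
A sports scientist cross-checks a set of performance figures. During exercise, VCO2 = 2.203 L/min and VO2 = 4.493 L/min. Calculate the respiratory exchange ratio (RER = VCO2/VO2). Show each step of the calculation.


RER = VCO2 / VO2
= 2.203 / 4.493
= 0.4903

0.4903


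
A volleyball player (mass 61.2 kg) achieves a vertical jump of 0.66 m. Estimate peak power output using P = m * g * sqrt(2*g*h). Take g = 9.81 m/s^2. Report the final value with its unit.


2 * g * h = 2 * 9.81 * 0.66 = 12.9492
sqrt(12.9492) = 3.5985 m/s
P = 61.2 * 9.81 * 3.5985 = 2160.44 W

2160.44 W


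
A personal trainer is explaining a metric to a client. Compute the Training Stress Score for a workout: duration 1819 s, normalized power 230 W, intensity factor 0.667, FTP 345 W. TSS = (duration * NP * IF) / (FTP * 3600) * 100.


Product = 1819 * 230 * 0.667 = 279052.79
Base = 345 * 3600 = 1242000
TSS = 279052.79 / 1242000 * 100 = 22.47

22.47 TSS


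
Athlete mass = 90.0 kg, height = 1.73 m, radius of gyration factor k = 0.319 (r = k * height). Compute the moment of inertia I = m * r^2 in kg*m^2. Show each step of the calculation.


r = k * height = 0.319 * 1.73 = 0.55187 m
r^2 = 0.55187^2 = 0.30456
I = 90.0 * 0.30456 = 27.41 kg*m^2

27.41 kg*m^2


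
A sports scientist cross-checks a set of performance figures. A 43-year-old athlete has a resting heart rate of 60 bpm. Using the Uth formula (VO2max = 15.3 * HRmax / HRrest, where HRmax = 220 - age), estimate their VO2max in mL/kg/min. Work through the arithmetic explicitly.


HRmax = 220 - 43 = 177 bpm
Ratio = HRmax / HRrest = 177 / 60 = 2.95
VO2max = 15.3 * 2.95 = 45.14 mL/kg/min

45.14 mL/kg/min


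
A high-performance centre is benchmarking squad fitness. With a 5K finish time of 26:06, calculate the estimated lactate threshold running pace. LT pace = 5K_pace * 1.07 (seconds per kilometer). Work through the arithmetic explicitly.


Race duration = 1566 s for 5 km
Average pace = 1566 / 5 = 313.2 s/km
LT pace = 313.2 * 1.07
= 335.12 s/km

335.12 s/km


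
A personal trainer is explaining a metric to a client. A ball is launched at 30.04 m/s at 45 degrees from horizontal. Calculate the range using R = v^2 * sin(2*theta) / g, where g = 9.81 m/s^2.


sin(2 * 45) = sin(90) = 1.0
v^2 = 30.04^2 = 902.4016
R = 902.4016 * 1.0 / 9.81
= 91.988 m

91.988 m


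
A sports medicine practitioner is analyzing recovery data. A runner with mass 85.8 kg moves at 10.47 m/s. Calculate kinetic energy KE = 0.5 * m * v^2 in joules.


v^2 = 10.47^2 = 109.6209
KE = 0.5 * 85.8 * 109.6209
= 4702.74 J

4702.74 J


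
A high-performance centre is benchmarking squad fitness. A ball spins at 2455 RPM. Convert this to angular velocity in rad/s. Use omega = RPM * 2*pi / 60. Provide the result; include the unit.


omega = 2455 * 2 * pi / 60
= 2455 * 6.28318531 / 60
= 15425.22 / 60
= 257.087 rad/s

257.087 rad/s


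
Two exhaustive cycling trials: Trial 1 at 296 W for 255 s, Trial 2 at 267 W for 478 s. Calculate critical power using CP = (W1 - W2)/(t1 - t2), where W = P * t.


W1 = 296 * 255 = 75480 J
W2 = 267 * 478 = 127626 J
CP = (75480 - 127626) / (255 - 478)
= -52146 / -223
= 233.84 W

233.84 W


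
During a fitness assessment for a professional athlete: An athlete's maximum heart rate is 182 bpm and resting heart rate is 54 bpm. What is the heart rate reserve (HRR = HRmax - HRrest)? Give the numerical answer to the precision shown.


HRR = HRmax - HRrest
= 182 - 54
= 128 bpm

128 bpm


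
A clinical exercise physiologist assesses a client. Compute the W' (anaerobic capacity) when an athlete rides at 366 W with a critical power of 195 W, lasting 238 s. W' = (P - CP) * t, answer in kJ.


Above-CP power = 171 W
Duration = 238 s
W' = 171 * 238 = 40698 J
Convert: 40698 / 1000 = 40.698 kJ

40.698 kJ


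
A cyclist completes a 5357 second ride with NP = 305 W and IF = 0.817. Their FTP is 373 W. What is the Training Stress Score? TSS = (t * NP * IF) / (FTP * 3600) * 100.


t * NP * IF = 5357 * 305 * 0.817 = 1334884.045
FTP * 3600 = 1342800
TSS = (1334884.045 / 1342800) * 100 = 99.41

99.41 TSS


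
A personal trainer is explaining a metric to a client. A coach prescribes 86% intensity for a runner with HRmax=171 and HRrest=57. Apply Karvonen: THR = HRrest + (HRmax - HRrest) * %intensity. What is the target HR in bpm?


Heart rate reserve = 171 - 57 = 114
Intensity fraction = 86 / 100 = 0.86
THR = 57 + 114 * 0.86 = 155.04 bpm

155.04 bpm


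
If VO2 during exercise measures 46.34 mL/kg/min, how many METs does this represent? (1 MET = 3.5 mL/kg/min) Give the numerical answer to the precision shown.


METs = VO2 / 3.5 = 46.34 / 3.5 = 13.24

13.24 METs


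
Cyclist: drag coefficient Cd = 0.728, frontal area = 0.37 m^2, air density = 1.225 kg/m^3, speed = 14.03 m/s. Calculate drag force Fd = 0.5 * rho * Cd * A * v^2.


v^2 = 14.03^2 = 196.8409
Fd = 0.5 * 1.225 * 0.728 * 0.37 * 196.8409
= 32.475 N

32.475 N


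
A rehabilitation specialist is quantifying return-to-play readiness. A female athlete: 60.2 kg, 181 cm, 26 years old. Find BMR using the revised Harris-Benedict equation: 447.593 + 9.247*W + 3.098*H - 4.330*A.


Intercept = 447.593
Weight contribution = 9.247 * 60.2 = 556.6694
Height contribution = 3.098 * 181 = 560.738
Age contribution = 4.33 * 26 = 112.58
BMR = 447.593 + 556.6694 + 560.738 - 112.58
= 1452.42 kcal/day

1452.42 kcal/day


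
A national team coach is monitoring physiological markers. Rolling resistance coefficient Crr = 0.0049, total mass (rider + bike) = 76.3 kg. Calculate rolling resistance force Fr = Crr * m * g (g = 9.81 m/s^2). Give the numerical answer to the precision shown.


Fr = Crr * m * g
= 0.0049 * 76.3 * 9.81
= 3.668 N

3.668 N


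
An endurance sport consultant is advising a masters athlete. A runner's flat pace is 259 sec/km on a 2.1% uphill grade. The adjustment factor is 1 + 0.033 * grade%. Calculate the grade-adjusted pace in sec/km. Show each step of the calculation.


Factor = 1 + 0.033 * 2.1 = 1.0693
Adjusted pace = 259 * 1.0693
= 276.95 sec/km

276.95 s/km


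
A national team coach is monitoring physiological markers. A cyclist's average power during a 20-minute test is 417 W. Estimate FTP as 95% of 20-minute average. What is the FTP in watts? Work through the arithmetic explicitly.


FTP = 20-min power * 0.95
= 417 * 0.95
= 396.15 W

396.15 W


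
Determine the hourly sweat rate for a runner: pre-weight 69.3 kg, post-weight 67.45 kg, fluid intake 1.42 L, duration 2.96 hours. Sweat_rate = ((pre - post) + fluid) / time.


Mass lost = 69.3 - 67.45 = 1.85 kg
Add fluid consumed: 1.85 + 1.42 = 3.27 L total sweat
Sweat rate = 3.27 / 2.96 = 1.105 L/h

1.105 L/h


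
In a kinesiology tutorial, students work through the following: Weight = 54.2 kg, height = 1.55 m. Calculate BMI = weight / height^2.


height^2 = 1.55^2 = 2.4025
BMI = 54.2 / 2.4025 = 22.56 kg/m^2

22.56 kg/m^2


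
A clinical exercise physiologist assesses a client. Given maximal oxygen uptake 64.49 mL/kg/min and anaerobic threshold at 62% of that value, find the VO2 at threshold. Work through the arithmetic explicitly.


Percentage as decimal = 0.62
VO2 at AT = 64.49 * 0.62 = 39.98 mL/kg/min

39.98 mL/kg/min


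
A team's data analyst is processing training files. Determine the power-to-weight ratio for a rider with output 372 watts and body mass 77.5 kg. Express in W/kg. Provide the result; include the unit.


P/W = 372 / 77.5 = 4.8 W/kg

4.8 W/kg


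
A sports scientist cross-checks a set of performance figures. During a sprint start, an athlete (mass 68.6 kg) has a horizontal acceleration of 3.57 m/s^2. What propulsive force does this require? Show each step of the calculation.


Propulsive force = mass * acceleration
= 68.6 kg * 3.57 m/s^2
= 244.9 N

244.9 N


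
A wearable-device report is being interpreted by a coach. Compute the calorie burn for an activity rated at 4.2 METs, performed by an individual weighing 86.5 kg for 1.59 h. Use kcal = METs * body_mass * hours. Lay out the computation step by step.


Product of METs and mass = 4.2 * 86.5 = 363.3
Total kcal = 363.3 * 1.59 = 577.65 kcal

577.65 kcal


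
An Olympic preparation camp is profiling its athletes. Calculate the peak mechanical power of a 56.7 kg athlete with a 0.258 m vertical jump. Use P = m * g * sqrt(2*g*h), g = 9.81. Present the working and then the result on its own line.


First, sqrt(2gh) = sqrt(2 * 9.81 * 0.258)
= sqrt(5.06196) = 2.24988 m/s
Power = 56.7 * 9.81 * 2.24988 = 1251.44 W

1251.44 W
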